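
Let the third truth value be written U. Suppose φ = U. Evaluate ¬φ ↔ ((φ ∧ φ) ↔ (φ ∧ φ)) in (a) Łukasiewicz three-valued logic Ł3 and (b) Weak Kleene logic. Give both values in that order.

U; U

In Łukasiewicz three-valued logic Ł3: ¬φ = ¬U = U
φ ∧ φ = U ∧ U = U
φ ∧ φ = U ∧ U = U
(φ ∧ φ) ↔ (φ ∧ φ) = U ↔ U = True  [1 − |½−½|]
¬φ ↔ ((φ ∧ φ) ↔ (φ ∧ φ)) = U ↔ True = U
In Weak Kleene logic: ¬φ = ¬U = U
φ ∧ φ = U ∧ U = U
φ ∧ φ = U ∧ U = U
(φ ∧ φ) ↔ (φ ∧ φ) = U ↔ U = U
¬φ ↔ ((φ ∧ φ) ↔ (φ ∧ φ)) = U ↔ U = U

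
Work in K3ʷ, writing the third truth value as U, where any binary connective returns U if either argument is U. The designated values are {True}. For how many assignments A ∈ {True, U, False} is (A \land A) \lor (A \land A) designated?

A=True: True ✓
A=U: U ·
A=False: False ·

1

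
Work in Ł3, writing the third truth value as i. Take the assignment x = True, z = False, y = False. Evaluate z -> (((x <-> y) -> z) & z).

x <-> y = True <-> False = False
(x <-> y) -> z = False -> False = True
((x <-> y) -> z) & z = True & False = False
z -> (((x <-> y) -> z) & z) = False -> False = True

True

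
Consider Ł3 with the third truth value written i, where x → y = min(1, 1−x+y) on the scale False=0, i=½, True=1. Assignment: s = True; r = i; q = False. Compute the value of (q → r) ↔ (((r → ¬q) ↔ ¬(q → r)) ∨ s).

q → r = False → i = True  [min(1, 1−0+½)]
¬q = ¬False = True
r → ¬q = i → True = True
q → r = False → i = True
¬(q → r) = ¬True = False
(r → ¬q) ↔ ¬(q → r) = True ↔ False = False
((r → ¬q) ↔ ¬(q → r)) ∨ s = False ∨ True = True
(q → r) ↔ (((r → ¬q) ↔ ¬(q → r)) ∨ s) = True ↔ True = True

True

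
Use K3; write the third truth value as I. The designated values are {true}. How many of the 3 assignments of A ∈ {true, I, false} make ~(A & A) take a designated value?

1

A=true: false ·
A=I: I ·
A=false: true ✓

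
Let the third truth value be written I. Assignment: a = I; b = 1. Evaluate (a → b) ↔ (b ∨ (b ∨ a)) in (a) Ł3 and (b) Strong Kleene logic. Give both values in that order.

In Ł3: a → b = I → 1 = 1  [min(1, 1−½+1)]
b ∨ a = 1 ∨ I = 1
b ∨ (b ∨ a) = 1 ∨ 1 = 1
(a → b) ↔ (b ∨ (b ∨ a)) = 1 ↔ 1 = 1
In Strong Kleene logic: a → b = I → 1 = 1
b ∨ a = 1 ∨ I = 1
b ∨ (b ∨ a) = 1 ∨ 1 = 1
(a → b) ↔ (b ∨ (b ∨ a)) = 1 ↔ 1 = 1

1; 1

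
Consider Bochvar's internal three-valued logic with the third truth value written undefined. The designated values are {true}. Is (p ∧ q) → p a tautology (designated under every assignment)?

Countermodel: p=true, q=undefined gives undefined, which is not designated.

No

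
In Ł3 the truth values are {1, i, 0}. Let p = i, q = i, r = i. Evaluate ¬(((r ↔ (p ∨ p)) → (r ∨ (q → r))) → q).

i

p ∨ p = i ∨ i = i
r ↔ (p ∨ p) = i ↔ i = 1  [1 − |½−½|]
q → r = i → i = 1
r ∨ (q → r) = i ∨ 1 = 1
(r ↔ (p ∨ p)) → (r ∨ (q → r)) = 1 → 1 = 1
((r ↔ (p ∨ p)) → (r ∨ (q → r))) → q = 1 → i = i
¬(((r ↔ (p ∨ p)) → (r ∨ (q → r))) → q) = ¬i = i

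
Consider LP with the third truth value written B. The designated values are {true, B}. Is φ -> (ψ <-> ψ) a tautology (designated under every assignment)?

Every assignment of φ, ψ over {true, B, false} gives a value in {true, B}.
In particular, with φ=B, ψ=B: φ -> (ψ <-> ψ) = B.

Yes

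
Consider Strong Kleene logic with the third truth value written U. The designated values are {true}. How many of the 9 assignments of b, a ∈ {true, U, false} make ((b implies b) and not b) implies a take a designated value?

Of the 9 assignments, 5 give a value in {true}.

5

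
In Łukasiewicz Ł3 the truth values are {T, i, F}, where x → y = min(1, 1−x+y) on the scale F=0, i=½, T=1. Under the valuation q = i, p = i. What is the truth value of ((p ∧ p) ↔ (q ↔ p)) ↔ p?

T

p ∧ p = i ∧ i = i
q ↔ p = i ↔ i = T  [1 − |½−½|]
(p ∧ p) ↔ (q ↔ p) = i ↔ T = i
((p ∧ p) ↔ (q ↔ p)) ↔ p = i ↔ i = T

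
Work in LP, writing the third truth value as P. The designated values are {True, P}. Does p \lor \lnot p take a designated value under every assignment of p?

Every assignment of p over {True, P, False} gives a value in {True, P}.
In particular, with p=P: p \lor \lnot p = P.

Yes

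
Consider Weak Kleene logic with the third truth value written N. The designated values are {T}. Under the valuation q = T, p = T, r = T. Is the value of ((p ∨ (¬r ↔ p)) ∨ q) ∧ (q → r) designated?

Yes

¬r = ¬T = F
¬r ↔ p = F ↔ T = F
p ∨ (¬r ↔ p) = T ∨ F = T
(p ∨ (¬r ↔ p)) ∨ q = T ∨ T = T
q → r = T → T = T
((p ∨ (¬r ↔ p)) ∨ q) ∧ (q → r) = T ∧ T = T
T ∈ {T}.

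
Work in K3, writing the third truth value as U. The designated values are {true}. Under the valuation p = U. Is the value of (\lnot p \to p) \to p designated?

\lnot p = \lnot U = U
\lnot p \to p = U \to U = U
(\lnot p \to p) \to p = U \to U = U
U ∉ {true}.

No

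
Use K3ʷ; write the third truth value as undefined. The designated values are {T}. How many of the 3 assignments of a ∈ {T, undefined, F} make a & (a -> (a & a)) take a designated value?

1

a=T: T ✓
a=undefined: undefined ·
a=F: F ·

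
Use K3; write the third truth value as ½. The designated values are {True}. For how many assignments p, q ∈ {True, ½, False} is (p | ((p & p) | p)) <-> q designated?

2

Designated under: (p=True, q=True); (p=False, q=False).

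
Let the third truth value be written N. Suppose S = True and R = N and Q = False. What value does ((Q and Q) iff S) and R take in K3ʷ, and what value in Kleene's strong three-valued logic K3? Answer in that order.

In K3ʷ: Q and Q = False and False = False
(Q and Q) iff S = False iff True = False
((Q and Q) iff S) and R = False and N = N
In Kleene's strong three-valued logic K3: Q and Q = False and False = False
(Q and Q) iff S = False iff True = False
((Q and Q) iff S) and R = False and N = False
They differ because K3ʷ and Kleene's strong three-valued logic K3 treat N differently under the binary connectives.

N; False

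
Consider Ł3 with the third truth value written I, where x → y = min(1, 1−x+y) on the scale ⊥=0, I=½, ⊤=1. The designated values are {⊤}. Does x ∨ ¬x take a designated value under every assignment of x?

No

Countermodel: x=I gives I, which is not designated.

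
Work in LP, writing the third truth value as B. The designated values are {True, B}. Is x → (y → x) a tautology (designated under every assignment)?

Every assignment of x, y over {True, B, False} gives a value in {True, B}.
In particular, with x=B, y=B: x → (y → x) = B.

Yes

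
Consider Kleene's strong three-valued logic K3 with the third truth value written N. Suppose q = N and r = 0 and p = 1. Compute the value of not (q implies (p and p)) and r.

0

p and p = 1 and 1 = 1
q implies (p and p) = N implies 1 = 1  [not N or 1]
not (q implies (p and p)) = not 1 = 0
not (q implies (p and p)) and r = 0 and 0 = 0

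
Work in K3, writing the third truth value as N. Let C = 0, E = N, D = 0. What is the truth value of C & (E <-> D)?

E <-> D = N <-> 0 = N
C & (E <-> D) = 0 & N = 0

0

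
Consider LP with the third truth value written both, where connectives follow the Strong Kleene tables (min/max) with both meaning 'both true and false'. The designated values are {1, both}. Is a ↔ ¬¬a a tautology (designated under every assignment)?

Every assignment of a over {1, both, 0} gives a value in {1, both}.
In particular, with a=both: a ↔ ¬¬a = both.

Yes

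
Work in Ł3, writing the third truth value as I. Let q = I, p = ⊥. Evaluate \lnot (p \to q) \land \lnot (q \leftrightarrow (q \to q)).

⊥

p \to q = ⊥ \to I = ⊤
\lnot (p \to q) = \lnot ⊤ = ⊥
q \to q = I \to I = ⊤
q \leftrightarrow (q \to q) = I \leftrightarrow ⊤ = I
\lnot (q \leftrightarrow (q \to q)) = \lnot I = I
\lnot (p \to q) \land \lnot (q \leftrightarrow (q \to q)) = ⊥ \land I = ⊥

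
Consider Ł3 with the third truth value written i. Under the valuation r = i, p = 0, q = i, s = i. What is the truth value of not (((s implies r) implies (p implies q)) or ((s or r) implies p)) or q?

i

s implies r = i implies i = 1  [min(1, 1−½+½)]
p implies q = 0 implies i = 1
(s implies r) implies (p implies q) = 1 implies 1 = 1
s or r = i or i = i
(s or r) implies p = i implies 0 = i
((s implies r) implies (p implies q)) or ((s or r) implies p) = 1 or i = 1
not (((s implies r) implies (p implies q)) or ((s or r) implies p)) = not 1 = 0
not (((s implies r) implies (p implies q)) or ((s or r) implies p)) or q = 0 or i = i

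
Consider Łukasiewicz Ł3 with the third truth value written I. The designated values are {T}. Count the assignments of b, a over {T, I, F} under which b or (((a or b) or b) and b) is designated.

3

Designated under: (b=T, a=T); (b=T, a=I); (b=T, a=F).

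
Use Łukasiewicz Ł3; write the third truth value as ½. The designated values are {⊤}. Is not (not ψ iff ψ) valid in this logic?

Countermodel: ψ=½ gives ⊥, which is not designated.

No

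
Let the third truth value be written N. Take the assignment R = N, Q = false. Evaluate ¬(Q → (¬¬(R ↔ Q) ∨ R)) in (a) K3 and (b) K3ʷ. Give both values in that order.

false; N

In K3: R ↔ Q = N ↔ false = N
¬(R ↔ Q) = ¬N = N
¬¬(R ↔ Q) = ¬N = N
¬¬(R ↔ Q) ∨ R = N ∨ N = N
Q → (¬¬(R ↔ Q) ∨ R) = false → N = true  [¬false ∨ N]
¬(Q → (¬¬(R ↔ Q) ∨ R)) = ¬true = false
In K3ʷ: R ↔ Q = N ↔ false = N
¬(R ↔ Q) = ¬N = N
¬¬(R ↔ Q) = ¬N = N
¬¬(R ↔ Q) ∨ R = N ∨ N = N
Q → (¬¬(R ↔ Q) ∨ R) = false → N = N  [any arg is the third value ⇒ result is the third value]
¬(Q → (¬¬(R ↔ Q) ∨ R)) = ¬N = N
They differ because K3 and K3ʷ treat N differently under the binary connectives.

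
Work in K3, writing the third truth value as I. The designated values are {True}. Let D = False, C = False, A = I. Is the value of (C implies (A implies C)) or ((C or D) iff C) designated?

Yes

A implies C = I implies False = I  [not I or False]
C implies (A implies C) = False implies I = True
C or D = False or False = False
(C or D) iff C = False iff False = True
(C implies (A implies C)) or ((C or D) iff C) = True or True = True
True ∈ {True}.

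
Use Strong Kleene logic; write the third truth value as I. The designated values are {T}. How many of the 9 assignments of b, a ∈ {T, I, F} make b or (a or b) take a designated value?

Of the 9 assignments, 5 give a value in {T}.

5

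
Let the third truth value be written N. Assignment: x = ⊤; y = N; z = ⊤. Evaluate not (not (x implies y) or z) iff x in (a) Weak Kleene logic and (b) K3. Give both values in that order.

N; ⊥

In Weak Kleene logic: x implies y = ⊤ implies N = N
not (x implies y) = not N = N
not (x implies y) or z = N or ⊤ = N
not (not (x implies y) or z) = not N = N
not (not (x implies y) or z) iff x = N iff ⊤ = N
In K3: x implies y = ⊤ implies N = N
not (x implies y) = not N = N
not (x implies y) or z = N or ⊤ = ⊤
not (not (x implies y) or z) = not ⊤ = ⊥
not (not (x implies y) or z) iff x = ⊥ iff ⊤ = ⊥
They differ because Weak Kleene logic and K3 treat N differently under the binary connectives.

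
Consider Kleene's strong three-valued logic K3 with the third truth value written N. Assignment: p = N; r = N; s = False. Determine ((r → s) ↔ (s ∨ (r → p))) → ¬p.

r → s = N → False = N
r → p = N → N = N
s ∨ (r → p) = False ∨ N = N
(r → s) ↔ (s ∨ (r → p)) = N ↔ N = N
¬p = ¬N = N
((r → s) ↔ (s ∨ (r → p))) → ¬p = N → N = N

N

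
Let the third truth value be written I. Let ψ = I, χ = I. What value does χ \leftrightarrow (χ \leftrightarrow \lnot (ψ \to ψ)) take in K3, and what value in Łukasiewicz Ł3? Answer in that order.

In K3: ψ \to ψ = I \to I = I  [\lnot I \lor I]
\lnot (ψ \to ψ) = \lnot I = I
χ \leftrightarrow \lnot (ψ \to ψ) = I \leftrightarrow I = I
χ \leftrightarrow (χ \leftrightarrow \lnot (ψ \to ψ)) = I \leftrightarrow I = I
In Łukasiewicz Ł3: ψ \to ψ = I \to I = 1  [min(1, 1−½+½)]
\lnot (ψ \to ψ) = \lnot 1 = 0
χ \leftrightarrow \lnot (ψ \to ψ) = I \leftrightarrow 0 = I
χ \leftrightarrow (χ \leftrightarrow \lnot (ψ \to ψ)) = I \leftrightarrow I = 1
They differ because K3 and Łukasiewicz Ł3 treat I differently under implication.

I; 1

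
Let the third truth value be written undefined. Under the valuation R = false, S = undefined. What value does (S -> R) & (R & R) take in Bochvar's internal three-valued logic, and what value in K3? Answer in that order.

undefined; false

In Bochvar's internal three-valued logic: S -> R = undefined -> false = undefined  [any arg is the third value ⇒ result is the third value]
R & R = false & false = false
(S -> R) & (R & R) = undefined & false = undefined
In K3: S -> R = undefined -> false = undefined  [~undefined | false]
R & R = false & false = false
(S -> R) & (R & R) = undefined & false = false
They differ because Bochvar's internal three-valued logic and K3 treat undefined differently under the binary connectives.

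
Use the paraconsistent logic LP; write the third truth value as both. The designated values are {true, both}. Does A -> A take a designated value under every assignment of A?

Yes

Every assignment of A over {true, both, false} gives a value in {true, both}.
In particular, with A=both: A -> A = both.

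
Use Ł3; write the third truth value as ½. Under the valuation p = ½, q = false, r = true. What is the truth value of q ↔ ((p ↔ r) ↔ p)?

p ↔ r = ½ ↔ true = ½
(p ↔ r) ↔ p = ½ ↔ ½ = true
q ↔ ((p ↔ r) ↔ p) = false ↔ true = false

false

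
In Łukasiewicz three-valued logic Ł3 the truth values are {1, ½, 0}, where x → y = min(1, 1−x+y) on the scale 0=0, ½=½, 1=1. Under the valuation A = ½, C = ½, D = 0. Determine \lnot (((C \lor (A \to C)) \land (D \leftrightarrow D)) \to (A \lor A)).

½

A \to C = ½ \to ½ = 1  [min(1, 1−½+½)]
C \lor (A \to C) = ½ \lor 1 = 1
D \leftrightarrow D = 0 \leftrightarrow 0 = 1
(C \lor (A \to C)) \land (D \leftrightarrow D) = 1 \land 1 = 1
A \lor A = ½ \lor ½ = ½
((C \lor (A \to C)) \land (D \leftrightarrow D)) \to (A \lor A) = 1 \to ½ = ½
\lnot (((C \lor (A \to C)) \land (D \leftrightarrow D)) \to (A \lor A)) = \lnot ½ = ½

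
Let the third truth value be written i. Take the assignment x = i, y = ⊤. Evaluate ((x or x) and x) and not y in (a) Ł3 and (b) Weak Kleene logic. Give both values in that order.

In Ł3: x or x = i or i = i
(x or x) and x = i and i = i
not y = not ⊤ = ⊥
((x or x) and x) and not y = i and ⊥ = ⊥
In Weak Kleene logic: x or x = i or i = i
(x or x) and x = i and i = i
not y = not ⊤ = ⊥
((x or x) and x) and not y = i and ⊥ = i
They differ because Ł3 and Weak Kleene logic treat i differently under the binary connectives.

⊥; i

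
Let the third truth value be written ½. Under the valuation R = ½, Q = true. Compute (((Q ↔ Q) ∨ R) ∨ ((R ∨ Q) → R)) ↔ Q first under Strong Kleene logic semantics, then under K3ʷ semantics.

true; ½

In Strong Kleene logic: Q ↔ Q = true ↔ true = true
(Q ↔ Q) ∨ R = true ∨ ½ = true
R ∨ Q = ½ ∨ true = true
(R ∨ Q) → R = true → ½ = ½  [¬true ∨ ½]
((Q ↔ Q) ∨ R) ∨ ((R ∨ Q) → R) = true ∨ ½ = true
(((Q ↔ Q) ∨ R) ∨ ((R ∨ Q) → R)) ↔ Q = true ↔ true = true
In K3ʷ: Q ↔ Q = true ↔ true = true
(Q ↔ Q) ∨ R = true ∨ ½ = ½
R ∨ Q = ½ ∨ true = ½
(R ∨ Q) → R = ½ → ½ = ½
((Q ↔ Q) ∨ R) ∨ ((R ∨ Q) → R) = ½ ∨ ½ = ½
(((Q ↔ Q) ∨ R) ∨ ((R ∨ Q) → R)) ↔ Q = ½ ↔ true = ½
They differ because Strong Kleene logic and K3ʷ treat ½ differently under the binary connectives.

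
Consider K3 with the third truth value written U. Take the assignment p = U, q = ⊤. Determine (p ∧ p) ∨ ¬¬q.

⊤

p ∧ p = U ∧ U = U
¬q = ¬⊤ = ⊥
¬¬q = ¬⊥ = ⊤
(p ∧ p) ∨ ¬¬q = U ∨ ⊤ = ⊤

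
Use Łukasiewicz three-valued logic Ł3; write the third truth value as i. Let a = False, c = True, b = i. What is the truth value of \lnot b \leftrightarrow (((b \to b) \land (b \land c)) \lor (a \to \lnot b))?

\lnot b = \lnot i = i
b \to b = i \to i = True  [min(1, 1−½+½)]
b \land c = i \land True = i
(b \to b) \land (b \land c) = True \land i = i
\lnot b = \lnot i = i
a \to \lnot b = False \to i = True
((b \to b) \land (b \land c)) \lor (a \to \lnot b) = i \lor True = True
\lnot b \leftrightarrow (((b \to b) \land (b \land c)) \lor (a \to \lnot b)) = i \leftrightarrow True = i

i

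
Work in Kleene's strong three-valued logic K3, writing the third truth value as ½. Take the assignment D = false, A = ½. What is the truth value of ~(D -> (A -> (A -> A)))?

A -> A = ½ -> ½ = ½  [~½ | ½]
A -> (A -> A) = ½ -> ½ = ½
D -> (A -> (A -> A)) = false -> ½ = true
~(D -> (A -> (A -> A))) = ~true = false

false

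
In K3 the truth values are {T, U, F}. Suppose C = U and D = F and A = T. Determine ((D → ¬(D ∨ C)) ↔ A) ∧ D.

D ∨ C = F ∨ U = U
¬(D ∨ C) = ¬U = U
D → ¬(D ∨ C) = F → U = T  [¬F ∨ U]
(D → ¬(D ∨ C)) ↔ A = T ↔ T = T
((D → ¬(D ∨ C)) ↔ A) ∧ D = T ∧ F = F

F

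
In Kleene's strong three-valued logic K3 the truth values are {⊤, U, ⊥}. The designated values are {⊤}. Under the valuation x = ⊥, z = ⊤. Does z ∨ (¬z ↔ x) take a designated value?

¬z = ¬⊤ = ⊥
¬z ↔ x = ⊥ ↔ ⊥ = ⊤
z ∨ (¬z ↔ x) = ⊤ ∨ ⊤ = ⊤
⊤ ∈ {⊤}.

Yes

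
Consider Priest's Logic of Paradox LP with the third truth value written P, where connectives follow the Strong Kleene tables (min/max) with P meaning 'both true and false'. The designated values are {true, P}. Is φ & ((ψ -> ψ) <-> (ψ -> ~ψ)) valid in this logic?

Countermodel: φ=true, ψ=true gives false, which is not designated.

No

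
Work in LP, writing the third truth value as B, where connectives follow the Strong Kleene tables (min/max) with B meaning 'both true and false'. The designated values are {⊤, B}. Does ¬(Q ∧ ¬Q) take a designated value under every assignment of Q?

Every assignment of Q over {⊤, B, ⊥} gives a value in {⊤, B}.
In particular, with Q=B: ¬(Q ∧ ¬Q) = B.

Yes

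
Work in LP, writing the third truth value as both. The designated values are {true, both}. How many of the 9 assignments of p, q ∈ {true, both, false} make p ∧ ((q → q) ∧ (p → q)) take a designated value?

Of the 9 assignments, 5 give a value in {true, both}.

5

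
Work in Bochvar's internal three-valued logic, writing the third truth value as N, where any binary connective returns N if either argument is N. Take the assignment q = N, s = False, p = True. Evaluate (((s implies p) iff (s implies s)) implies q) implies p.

N

s implies p = False implies True = True
s implies s = False implies False = True
(s implies p) iff (s implies s) = True iff True = True
((s implies p) iff (s implies s)) implies q = True implies N = N  [any arg is the third value ⇒ result is the third value]
(((s implies p) iff (s implies s)) implies q) implies p = N implies True = N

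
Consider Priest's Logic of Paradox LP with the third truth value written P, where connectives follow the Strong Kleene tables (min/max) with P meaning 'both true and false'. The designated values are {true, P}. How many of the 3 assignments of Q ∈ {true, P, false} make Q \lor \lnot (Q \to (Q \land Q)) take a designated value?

Q=true: true ✓
Q=P: P ✓
Q=false: false ·

2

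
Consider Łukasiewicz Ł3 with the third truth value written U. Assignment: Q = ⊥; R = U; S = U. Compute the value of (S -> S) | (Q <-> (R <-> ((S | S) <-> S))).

S -> S = U -> U = ⊤  [min(1, 1−½+½)]
S | S = U | U = U
(S | S) <-> S = U <-> U = ⊤
R <-> ((S | S) <-> S) = U <-> ⊤ = U
Q <-> (R <-> ((S | S) <-> S)) = ⊥ <-> U = U
(S -> S) | (Q <-> (R <-> ((S | S) <-> S))) = ⊤ | U = ⊤

⊤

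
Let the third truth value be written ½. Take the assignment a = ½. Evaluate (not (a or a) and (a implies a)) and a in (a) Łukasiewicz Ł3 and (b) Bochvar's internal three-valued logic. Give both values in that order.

In Łukasiewicz Ł3: a or a = ½ or ½ = ½
not (a or a) = not ½ = ½
a implies a = ½ implies ½ = T  [min(1, 1−½+½)]
not (a or a) and (a implies a) = ½ and T = ½
(not (a or a) and (a implies a)) and a = ½ and ½ = ½
In Bochvar's internal three-valued logic: a or a = ½ or ½ = ½
not (a or a) = not ½ = ½
a implies a = ½ implies ½ = ½
not (a or a) and (a implies a) = ½ and ½ = ½
(not (a or a) and (a implies a)) and a = ½ and ½ = ½

½; ½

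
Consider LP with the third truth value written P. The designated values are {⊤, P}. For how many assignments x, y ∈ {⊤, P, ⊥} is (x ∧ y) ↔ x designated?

Of the 9 assignments, 8 give a value in {⊤, P}.

8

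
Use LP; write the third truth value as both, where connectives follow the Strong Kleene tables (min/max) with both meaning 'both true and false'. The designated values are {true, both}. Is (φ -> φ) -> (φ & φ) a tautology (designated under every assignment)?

No

Countermodel: φ=false gives false, which is not designated.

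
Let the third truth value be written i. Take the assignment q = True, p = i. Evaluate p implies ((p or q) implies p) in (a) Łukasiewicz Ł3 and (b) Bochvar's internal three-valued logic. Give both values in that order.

In Łukasiewicz Ł3: p or q = i or True = True
(p or q) implies p = True implies i = i  [min(1, 1−1+½)]
p implies ((p or q) implies p) = i implies i = True
In Bochvar's internal three-valued logic: p or q = i or True = i
(p or q) implies p = i implies i = i  [any arg is the third value ⇒ result is the third value]
p implies ((p or q) implies p) = i implies i = i
They differ because Łukasiewicz Ł3 and Bochvar's internal three-valued logic treat i differently under the binary connectives.

True; i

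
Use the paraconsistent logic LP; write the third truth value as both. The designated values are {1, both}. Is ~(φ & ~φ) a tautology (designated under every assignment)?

Every assignment of φ over {1, both, 0} gives a value in {1, both}.
In particular, with φ=both: ~(φ & ~φ) = both.

Yes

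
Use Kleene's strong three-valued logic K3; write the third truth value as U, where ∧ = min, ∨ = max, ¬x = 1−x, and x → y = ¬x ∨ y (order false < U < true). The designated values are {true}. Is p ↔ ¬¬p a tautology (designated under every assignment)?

Countermodel: p=U gives U, which is not designated.

No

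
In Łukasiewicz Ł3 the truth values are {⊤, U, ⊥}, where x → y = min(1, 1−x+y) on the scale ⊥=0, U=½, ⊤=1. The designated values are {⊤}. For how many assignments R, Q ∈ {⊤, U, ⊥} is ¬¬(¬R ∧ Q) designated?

Designated under: (R=⊥, Q=⊤).

1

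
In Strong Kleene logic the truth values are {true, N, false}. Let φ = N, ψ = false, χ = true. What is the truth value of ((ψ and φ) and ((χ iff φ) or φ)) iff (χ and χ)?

ψ and φ = false and N = false
χ iff φ = true iff N = N
(χ iff φ) or φ = N or N = N
(ψ and φ) and ((χ iff φ) or φ) = false and N = false
χ and χ = true and true = true
((ψ and φ) and ((χ iff φ) or φ)) iff (χ and χ) = false iff true = false

false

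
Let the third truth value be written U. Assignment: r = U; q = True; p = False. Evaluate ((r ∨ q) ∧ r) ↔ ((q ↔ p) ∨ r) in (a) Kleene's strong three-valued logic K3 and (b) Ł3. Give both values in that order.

In Kleene's strong three-valued logic K3: r ∨ q = U ∨ True = True
(r ∨ q) ∧ r = True ∧ U = U
q ↔ p = True ↔ False = False
(q ↔ p) ∨ r = False ∨ U = U
((r ∨ q) ∧ r) ↔ ((q ↔ p) ∨ r) = U ↔ U = U
In Ł3: r ∨ q = U ∨ True = True
(r ∨ q) ∧ r = True ∧ U = U
q ↔ p = True ↔ False = False
(q ↔ p) ∨ r = False ∨ U = U
((r ∨ q) ∧ r) ↔ ((q ↔ p) ∨ r) = U ↔ U = True  [1 − |½−½|]
They differ because Kleene's strong three-valued logic K3 and Ł3 treat U differently under implication.

U; True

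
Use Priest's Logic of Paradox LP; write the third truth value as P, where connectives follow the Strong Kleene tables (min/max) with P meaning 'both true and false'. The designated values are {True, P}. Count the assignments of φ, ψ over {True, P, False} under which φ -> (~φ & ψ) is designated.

Of the 9 assignments, 6 give a value in {True, P}.

6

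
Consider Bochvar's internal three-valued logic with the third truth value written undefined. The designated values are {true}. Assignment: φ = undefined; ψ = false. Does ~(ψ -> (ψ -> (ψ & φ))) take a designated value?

No

ψ & φ = false & undefined = undefined
ψ -> (ψ & φ) = false -> undefined = undefined  [any arg is the third value ⇒ result is the third value]
ψ -> (ψ -> (ψ & φ)) = false -> undefined = undefined
~(ψ -> (ψ -> (ψ & φ))) = ~undefined = undefined
undefined ∉ {true}.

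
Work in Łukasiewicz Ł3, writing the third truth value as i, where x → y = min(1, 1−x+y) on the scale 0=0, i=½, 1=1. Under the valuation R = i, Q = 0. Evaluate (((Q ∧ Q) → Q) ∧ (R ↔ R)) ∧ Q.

Q ∧ Q = 0 ∧ 0 = 0
(Q ∧ Q) → Q = 0 → 0 = 1
R ↔ R = i ↔ i = 1  [1 − |½−½|]
((Q ∧ Q) → Q) ∧ (R ↔ R) = 1 ∧ 1 = 1
(((Q ∧ Q) → Q) ∧ (R ↔ R)) ∧ Q = 1 ∧ 0 = 0

0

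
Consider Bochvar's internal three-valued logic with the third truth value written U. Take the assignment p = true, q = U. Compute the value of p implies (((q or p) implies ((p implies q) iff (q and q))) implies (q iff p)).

U

q or p = U or true = U
p implies q = true implies U = U  [any arg is the third value ⇒ result is the third value]
q and q = U and U = U
(p implies q) iff (q and q) = U iff U = U
(q or p) implies ((p implies q) iff (q and q)) = U implies U = U
q iff p = U iff true = U
((q or p) implies ((p implies q) iff (q and q))) implies (q iff p) = U implies U = U
p implies (((q or p) implies ((p implies q) iff (q and q))) implies (q iff p)) = true implies U = U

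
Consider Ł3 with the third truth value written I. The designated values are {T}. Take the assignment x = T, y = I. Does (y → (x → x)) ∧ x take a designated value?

Yes

x → x = T → T = T
y → (x → x) = I → T = T
(y → (x → x)) ∧ x = T ∧ T = T
T ∈ {T}.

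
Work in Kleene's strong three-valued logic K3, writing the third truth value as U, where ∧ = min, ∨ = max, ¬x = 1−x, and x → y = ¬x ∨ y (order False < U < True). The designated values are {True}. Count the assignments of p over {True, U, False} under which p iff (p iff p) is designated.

p=True: True ✓
p=U: U ·
p=False: False ·

1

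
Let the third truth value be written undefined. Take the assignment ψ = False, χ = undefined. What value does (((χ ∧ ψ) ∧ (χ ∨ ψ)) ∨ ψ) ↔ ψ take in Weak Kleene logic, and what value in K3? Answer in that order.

In Weak Kleene logic: χ ∧ ψ = undefined ∧ False = undefined
χ ∨ ψ = undefined ∨ False = undefined
(χ ∧ ψ) ∧ (χ ∨ ψ) = undefined ∧ undefined = undefined
((χ ∧ ψ) ∧ (χ ∨ ψ)) ∨ ψ = undefined ∨ False = undefined
(((χ ∧ ψ) ∧ (χ ∨ ψ)) ∨ ψ) ↔ ψ = undefined ↔ False = undefined
In K3: χ ∧ ψ = undefined ∧ False = False
χ ∨ ψ = undefined ∨ False = undefined
(χ ∧ ψ) ∧ (χ ∨ ψ) = False ∧ undefined = False
((χ ∧ ψ) ∧ (χ ∨ ψ)) ∨ ψ = False ∨ False = False
(((χ ∧ ψ) ∧ (χ ∨ ψ)) ∨ ψ) ↔ ψ = False ↔ False = True
They differ because Weak Kleene logic and K3 treat undefined differently under the binary connectives.

undefined; True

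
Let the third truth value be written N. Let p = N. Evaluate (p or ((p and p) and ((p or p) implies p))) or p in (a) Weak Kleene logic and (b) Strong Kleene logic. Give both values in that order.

N; N

In Weak Kleene logic: p and p = N and N = N
p or p = N or N = N
(p or p) implies p = N implies N = N  [any arg is the third value ⇒ result is the third value]
(p and p) and ((p or p) implies p) = N and N = N
p or ((p and p) and ((p or p) implies p)) = N or N = N
(p or ((p and p) and ((p or p) implies p))) or p = N or N = N
In Strong Kleene logic: p and p = N and N = N
p or p = N or N = N
(p or p) implies p = N implies N = N  [not N or N]
(p and p) and ((p or p) implies p) = N and N = N
p or ((p and p) and ((p or p) implies p)) = N or N = N
(p or ((p and p) and ((p or p) implies p))) or p = N or N = N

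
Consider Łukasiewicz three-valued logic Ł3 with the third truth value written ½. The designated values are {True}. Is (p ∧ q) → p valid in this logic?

Every assignment of p, q over {True, ½, False} gives a value in {True}.
In particular, with p=½, q=½: (p ∧ q) → p = True.

Yes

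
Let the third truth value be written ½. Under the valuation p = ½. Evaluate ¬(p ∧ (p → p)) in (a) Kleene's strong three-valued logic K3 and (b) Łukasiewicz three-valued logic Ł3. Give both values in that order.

In Kleene's strong three-valued logic K3: p → p = ½ → ½ = ½
p ∧ (p → p) = ½ ∧ ½ = ½
¬(p ∧ (p → p)) = ¬½ = ½
In Łukasiewicz three-valued logic Ł3: p → p = ½ → ½ = T  [min(1, 1−½+½)]
p ∧ (p → p) = ½ ∧ T = ½
¬(p ∧ (p → p)) = ¬½ = ½

½; ½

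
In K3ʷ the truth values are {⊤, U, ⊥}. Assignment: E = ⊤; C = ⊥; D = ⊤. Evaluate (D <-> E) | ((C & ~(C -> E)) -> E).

D <-> E = ⊤ <-> ⊤ = ⊤
C -> E = ⊥ -> ⊤ = ⊤
~(C -> E) = ~⊤ = ⊥
C & ~(C -> E) = ⊥ & ⊥ = ⊥
(C & ~(C -> E)) -> E = ⊥ -> ⊤ = ⊤
(D <-> E) | ((C & ~(C -> E)) -> E) = ⊤ | ⊤ = ⊤

⊤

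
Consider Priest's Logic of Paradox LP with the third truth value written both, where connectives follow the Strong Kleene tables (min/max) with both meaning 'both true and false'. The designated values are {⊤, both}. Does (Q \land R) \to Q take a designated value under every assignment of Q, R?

Every assignment of Q, R over {⊤, both, ⊥} gives a value in {⊤, both}.
In particular, with Q=both, R=both: (Q \land R) \to Q = both.

Yes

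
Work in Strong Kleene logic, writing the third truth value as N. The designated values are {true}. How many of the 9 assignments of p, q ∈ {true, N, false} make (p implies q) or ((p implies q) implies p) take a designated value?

7

Of the 9 assignments, 7 give a value in {true}.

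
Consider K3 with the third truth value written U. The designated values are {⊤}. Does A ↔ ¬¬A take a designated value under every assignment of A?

Countermodel: A=U gives U, which is not designated.

No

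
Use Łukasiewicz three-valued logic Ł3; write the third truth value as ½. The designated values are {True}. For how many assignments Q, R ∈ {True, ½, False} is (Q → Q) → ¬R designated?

3

Designated under: (Q=True, R=False); (Q=½, R=False); (Q=False, R=False).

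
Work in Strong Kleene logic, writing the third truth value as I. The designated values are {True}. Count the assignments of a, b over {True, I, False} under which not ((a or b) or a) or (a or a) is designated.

4

Designated under: (a=True, b=True); (a=True, b=I); (a=True, b=False); (a=False, b=False).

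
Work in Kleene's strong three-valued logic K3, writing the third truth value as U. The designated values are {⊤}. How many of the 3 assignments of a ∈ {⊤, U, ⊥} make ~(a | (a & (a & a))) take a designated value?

1

a=⊤: ⊥ ·
a=U: U ·
a=⊥: ⊤ ✓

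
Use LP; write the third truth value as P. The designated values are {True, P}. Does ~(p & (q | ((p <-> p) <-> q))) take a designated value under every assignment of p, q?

No

Countermodel: p=True, q=True gives False, which is not designated.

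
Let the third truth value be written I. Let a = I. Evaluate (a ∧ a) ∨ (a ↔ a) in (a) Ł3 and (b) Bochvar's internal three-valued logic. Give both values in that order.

In Ł3: a ∧ a = I ∧ I = I
a ↔ a = I ↔ I = true  [1 − |½−½|]
(a ∧ a) ∨ (a ↔ a) = I ∨ true = true
In Bochvar's internal three-valued logic: a ∧ a = I ∧ I = I
a ↔ a = I ↔ I = I
(a ∧ a) ∨ (a ↔ a) = I ∨ I = I
They differ because Ł3 and Bochvar's internal three-valued logic treat I differently under the binary connectives.

true; I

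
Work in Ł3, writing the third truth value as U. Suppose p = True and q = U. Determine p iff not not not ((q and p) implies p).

q and p = U and True = U
(q and p) implies p = U implies True = True  [min(1, 1−½+1)]
not ((q and p) implies p) = not True = False
not not ((q and p) implies p) = not False = True
not not not ((q and p) implies p) = not True = False
p iff not not not ((q and p) implies p) = True iff False = False

False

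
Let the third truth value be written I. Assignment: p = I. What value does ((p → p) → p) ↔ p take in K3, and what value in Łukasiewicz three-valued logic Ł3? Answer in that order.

In K3: p → p = I → I = I  [¬I ∨ I]
(p → p) → p = I → I = I
((p → p) → p) ↔ p = I ↔ I = I
In Łukasiewicz three-valued logic Ł3: p → p = I → I = T
(p → p) → p = T → I = I
((p → p) → p) ↔ p = I ↔ I = T
They differ because K3 and Łukasiewicz three-valued logic Ł3 treat I differently under implication.

I; T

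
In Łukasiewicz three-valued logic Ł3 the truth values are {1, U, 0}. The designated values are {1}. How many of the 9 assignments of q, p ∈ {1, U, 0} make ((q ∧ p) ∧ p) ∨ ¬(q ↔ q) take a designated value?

1

Designated under: (q=1, p=1).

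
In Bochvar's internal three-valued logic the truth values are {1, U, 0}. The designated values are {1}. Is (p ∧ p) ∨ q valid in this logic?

Countermodel: p=1, q=U gives U, which is not designated.

No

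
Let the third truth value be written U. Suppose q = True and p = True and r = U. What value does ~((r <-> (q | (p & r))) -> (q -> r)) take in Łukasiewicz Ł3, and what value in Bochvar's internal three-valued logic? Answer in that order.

In Łukasiewicz Ł3: p & r = True & U = U
q | (p & r) = True | U = True
r <-> (q | (p & r)) = U <-> True = U  [1 − |½−1|]
q -> r = True -> U = U
(r <-> (q | (p & r))) -> (q -> r) = U -> U = True
~((r <-> (q | (p & r))) -> (q -> r)) = ~True = False
In Bochvar's internal three-valued logic: p & r = True & U = U
q | (p & r) = True | U = U
r <-> (q | (p & r)) = U <-> U = U
q -> r = True -> U = U
(r <-> (q | (p & r))) -> (q -> r) = U -> U = U
~((r <-> (q | (p & r))) -> (q -> r)) = ~U = U
They differ because Łukasiewicz Ł3 and Bochvar's internal three-valued logic treat U differently under the binary connectives.

False; U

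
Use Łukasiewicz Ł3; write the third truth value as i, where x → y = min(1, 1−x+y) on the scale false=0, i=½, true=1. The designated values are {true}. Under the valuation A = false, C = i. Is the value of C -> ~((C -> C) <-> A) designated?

C -> C = i -> i = true
(C -> C) <-> A = true <-> false = false
~((C -> C) <-> A) = ~false = true
C -> ~((C -> C) <-> A) = i -> true = true
true ∈ {true}.

Yes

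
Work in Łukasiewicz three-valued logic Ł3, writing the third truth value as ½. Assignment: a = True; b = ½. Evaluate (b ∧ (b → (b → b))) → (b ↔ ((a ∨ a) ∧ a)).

True

b → b = ½ → ½ = True
b → (b → b) = ½ → True = True
b ∧ (b → (b → b)) = ½ ∧ True = ½
a ∨ a = True ∨ True = True
(a ∨ a) ∧ a = True ∧ True = True
b ↔ ((a ∨ a) ∧ a) = ½ ↔ True = ½
(b ∧ (b → (b → b))) → (b ↔ ((a ∨ a) ∧ a)) = ½ → ½ = True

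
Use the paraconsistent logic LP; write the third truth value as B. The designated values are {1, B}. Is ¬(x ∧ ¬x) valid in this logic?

Every assignment of x over {1, B, 0} gives a value in {1, B}.
In particular, with x=B: ¬(x ∧ ¬x) = B.

Yes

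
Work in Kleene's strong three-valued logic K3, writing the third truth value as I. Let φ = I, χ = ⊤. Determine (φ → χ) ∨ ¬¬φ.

φ → χ = I → ⊤ = ⊤  [¬I ∨ ⊤]
¬φ = ¬I = I
¬¬φ = ¬I = I
(φ → χ) ∨ ¬¬φ = ⊤ ∨ I = ⊤

⊤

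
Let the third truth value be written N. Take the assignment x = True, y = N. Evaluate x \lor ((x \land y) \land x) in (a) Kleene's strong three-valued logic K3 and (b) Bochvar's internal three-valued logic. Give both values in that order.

True; N

In Kleene's strong three-valued logic K3: x \land y = True \land N = N
(x \land y) \land x = N \land True = N
x \lor ((x \land y) \land x) = True \lor N = True
In Bochvar's internal three-valued logic: x \land y = True \land N = N
(x \land y) \land x = N \land True = N
x \lor ((x \land y) \land x) = True \lor N = N
They differ because Kleene's strong three-valued logic K3 and Bochvar's internal three-valued logic treat N differently under the binary connectives.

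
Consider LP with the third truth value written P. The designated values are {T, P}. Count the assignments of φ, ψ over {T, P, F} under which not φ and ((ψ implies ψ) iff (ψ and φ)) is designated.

Designated under: (φ=P, ψ=T); (φ=P, ψ=P); (φ=F, ψ=P).

3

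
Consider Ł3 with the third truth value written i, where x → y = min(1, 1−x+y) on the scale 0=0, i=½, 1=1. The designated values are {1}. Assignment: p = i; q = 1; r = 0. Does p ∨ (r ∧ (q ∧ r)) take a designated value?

No

q ∧ r = 1 ∧ 0 = 0
r ∧ (q ∧ r) = 0 ∧ 0 = 0
p ∨ (r ∧ (q ∧ r)) = i ∨ 0 = i
i ∉ {1}.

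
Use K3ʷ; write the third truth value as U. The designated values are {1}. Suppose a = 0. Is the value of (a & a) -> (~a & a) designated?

a & a = 0 & 0 = 0
~a = ~0 = 1
~a & a = 1 & 0 = 0
(a & a) -> (~a & a) = 0 -> 0 = 1
1 ∈ {1}.

Yes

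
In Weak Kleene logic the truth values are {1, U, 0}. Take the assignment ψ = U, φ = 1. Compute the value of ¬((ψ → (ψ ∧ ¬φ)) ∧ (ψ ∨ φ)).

U

¬φ = ¬1 = 0
ψ ∧ ¬φ = U ∧ 0 = U
ψ → (ψ ∧ ¬φ) = U → U = U  [any arg is the third value ⇒ result is the third value]
ψ ∨ φ = U ∨ 1 = U
(ψ → (ψ ∧ ¬φ)) ∧ (ψ ∨ φ) = U ∧ U = U
¬((ψ → (ψ ∧ ¬φ)) ∧ (ψ ∨ φ)) = ¬U = U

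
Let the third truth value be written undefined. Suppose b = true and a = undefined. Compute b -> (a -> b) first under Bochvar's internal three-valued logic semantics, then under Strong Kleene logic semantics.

In Bochvar's internal three-valued logic: a -> b = undefined -> true = undefined  [any arg is the third value ⇒ result is the third value]
b -> (a -> b) = true -> undefined = undefined
In Strong Kleene logic: a -> b = undefined -> true = true  [~undefined | true]
b -> (a -> b) = true -> true = true
They differ because Bochvar's internal three-valued logic and Strong Kleene logic treat undefined differently under the binary connectives.

undefined; true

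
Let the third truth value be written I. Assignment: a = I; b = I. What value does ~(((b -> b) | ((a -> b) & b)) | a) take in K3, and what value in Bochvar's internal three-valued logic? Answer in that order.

In K3: b -> b = I -> I = I
a -> b = I -> I = I
(a -> b) & b = I & I = I
(b -> b) | ((a -> b) & b) = I | I = I
((b -> b) | ((a -> b) & b)) | a = I | I = I
~(((b -> b) | ((a -> b) & b)) | a) = ~I = I
In Bochvar's internal three-valued logic: b -> b = I -> I = I  [any arg is the third value ⇒ result is the third value]
a -> b = I -> I = I
(a -> b) & b = I & I = I
(b -> b) | ((a -> b) & b) = I | I = I
((b -> b) | ((a -> b) & b)) | a = I | I = I
~(((b -> b) | ((a -> b) & b)) | a) = ~I = I

I; I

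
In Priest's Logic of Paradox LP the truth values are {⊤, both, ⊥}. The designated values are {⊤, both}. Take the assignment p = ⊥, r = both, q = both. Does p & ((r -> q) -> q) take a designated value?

r -> q = both -> both = both
(r -> q) -> q = both -> both = both
p & ((r -> q) -> q) = ⊥ & both = ⊥
⊥ ∉ {⊤, both}.

No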